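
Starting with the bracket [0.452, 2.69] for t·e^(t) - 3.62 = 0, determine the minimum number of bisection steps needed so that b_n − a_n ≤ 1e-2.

8

Initial width b − a = 2.69 − 0.452 = 2.238000.
After n steps the width is (b−a)/2^n; need (b−a)/2^n ≤ 1e-2.
So n ≥ log₂(2.238000/1e-2) = log₂(223.8000) ≈ 7.8061.
Hence n = 8.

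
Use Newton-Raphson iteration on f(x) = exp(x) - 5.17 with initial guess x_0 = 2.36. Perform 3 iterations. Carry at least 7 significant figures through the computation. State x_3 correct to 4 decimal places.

f'(x) = exp(x)
x_0 = 2.360000: f = 5.420951, f' = 10.590951 → x_1 = 2.360000 - (5.420951)/(10.590951) = 1.848153
x_1 = 1.848153: f = 1.178081, f' = 6.348081 → x_2 = 1.848153 - (1.178081)/(6.348081) = 1.662572
x_2 = 1.662572: f = 0.102855, f' = 5.272855 → x_3 = 1.662572 - (0.102855)/(5.272855) = 1.643065

1.6431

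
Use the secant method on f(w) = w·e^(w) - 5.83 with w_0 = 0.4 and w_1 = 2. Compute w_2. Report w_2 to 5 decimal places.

0.99044

f(w_0) = -5.233270, f(w_1) = 8.948112
w_2 = 2.000000 - (8.948112)·(2.000000 - 0.400000)/(8.948112 - (-5.233270)) = 0.990438; f(w_2) = -3.163329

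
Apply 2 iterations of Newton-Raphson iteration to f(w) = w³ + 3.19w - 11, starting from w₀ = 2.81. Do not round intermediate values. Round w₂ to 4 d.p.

Newton update: w ← w − f(w)/f'(w).
f'(w) = 3w² + 3.19
w_0 = 2.810000: f = 20.151941, f' = 26.878300 → w_1 = 2.810000 - (20.151941)/(26.878300) = 2.060252
w_1 = 2.060252: f = 4.317235, f' = 15.923920 → w_2 = 2.060252 - (4.317235)/(15.923920) = 1.789136

1.7891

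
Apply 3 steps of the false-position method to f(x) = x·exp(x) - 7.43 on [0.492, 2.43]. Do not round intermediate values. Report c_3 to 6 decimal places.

f(0.492000) = -6.625293, f(2.430000) = 20.172083
step 1: c = 0.971145, f(c) = -4.865241 < 0 → new bracket [0.971145, 2.430000]
step 2: c = 1.254629, f(c) = -3.030600 < 0 → new bracket [1.254629, 2.430000]
step 3: c = 1.408149, f(c) = -1.672952 < 0 → new bracket [1.408149, 2.430000]

1.408149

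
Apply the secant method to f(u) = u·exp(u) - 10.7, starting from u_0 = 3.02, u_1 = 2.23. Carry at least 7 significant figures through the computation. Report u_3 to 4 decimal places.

Secant update: u_(k+1) = u_k − f(u_k)·(u_k − u_(k-1))/(f(u_k) − f(u_(k-1))).
f(u_0) = 51.183701, f(u_1) = 10.038701
u_2 = 2.230000 - (10.038701)·(2.230000 - 3.020000)/(10.038701 - (51.183701)) = 2.037253; f(u_2) = 4.924737
u_3 = 2.037253 - (4.924737)·(2.037253 - 2.230000)/(4.924737 - (10.038701)) = 1.851638; f(u_3) = 1.095390

1.8516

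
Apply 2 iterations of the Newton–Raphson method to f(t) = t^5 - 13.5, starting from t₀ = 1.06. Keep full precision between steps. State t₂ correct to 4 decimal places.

f'(t) = 5t⁴
t_0 = 1.060000: f = -12.161774, f' = 6.312385 → t_1 = 1.060000 - (-12.161774)/(6.312385) = 2.986653
t_1 = 2.986653: f = 224.142306, f' = 397.840518 → t_2 = 2.986653 - (224.142306)/(397.840518) = 2.423256

2.4233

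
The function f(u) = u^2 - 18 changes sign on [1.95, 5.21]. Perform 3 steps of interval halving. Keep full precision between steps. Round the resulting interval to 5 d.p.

f(1.950000) = -14.197500, f(5.210000) = 9.144100 (opposite signs)
step 1: m = 3.580000, f(m) = -5.183600 < 0 → root in [3.580000, 5.210000]
step 2: m = 4.395000, f(m) = 1.316025 > 0 → root in [3.580000, 4.395000]
step 3: m = 3.987500, f(m) = -2.099844 < 0 → root in [3.987500, 4.395000]

[3.98750, 4.39500]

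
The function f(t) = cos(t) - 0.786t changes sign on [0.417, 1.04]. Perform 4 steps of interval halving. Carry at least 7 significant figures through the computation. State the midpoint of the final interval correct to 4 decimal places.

f(0.417000) = 0.586546, f(1.040000) = -0.311220 (opposite signs)
step 1: m = 0.728500, f(m) = 0.173573 > 0 → root in [0.728500, 1.040000]
step 2: m = 0.884250, f(m) = -0.061151 < 0 → root in [0.728500, 0.884250]
step 3: m = 0.806375, f(m) = 0.058309 > 0 → root in [0.806375, 0.884250]
step 4: m = 0.845313, f(m) = -0.000918 < 0 → root in [0.806375, 0.845313]
Midpoint of [0.806375, 0.845313] = 0.825844

0.8258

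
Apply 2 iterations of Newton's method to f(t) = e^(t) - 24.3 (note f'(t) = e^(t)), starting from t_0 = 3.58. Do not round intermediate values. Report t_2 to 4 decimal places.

3.1927

Newton update: t ← t − f(t)/f'(t).
t_0 = 3.580000: f = 11.573541, f' = 35.873541 → t_1 = 3.580000 - (11.573541)/(35.873541) = 3.257379
t_1 = 3.257379: f = 1.681363, f' = 25.981363 → t_2 = 3.257379 - (1.681363)/(25.981363) = 3.192665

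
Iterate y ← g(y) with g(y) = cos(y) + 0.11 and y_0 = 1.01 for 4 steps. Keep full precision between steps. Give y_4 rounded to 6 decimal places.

0.859845

y_1 = g(1.010000) = 0.641861
y_2 = g(0.641861) = 0.910983
y_3 = g(0.910983) = 0.722969
y_4 = g(0.722969) = 0.859845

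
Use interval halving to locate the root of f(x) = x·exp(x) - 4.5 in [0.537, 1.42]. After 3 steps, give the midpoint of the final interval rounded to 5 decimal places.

f(0.537000) = -3.581265, f(1.420000) = 1.374711 (opposite signs)
step 1: m = 0.978500, f(m) = -1.896737 < 0 → root in [0.978500, 1.420000]
step 2: m = 1.199250, f(m) = -0.521335 < 0 → root in [1.199250, 1.420000]
step 3: m = 1.309625, f(m) = 0.351878 > 0 → root in [1.199250, 1.309625]
Midpoint of [1.199250, 1.309625] = 1.254437

1.25444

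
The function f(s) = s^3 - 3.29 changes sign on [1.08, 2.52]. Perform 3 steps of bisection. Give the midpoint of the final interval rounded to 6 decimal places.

1.530000

f(1.080000) = -2.030288, f(2.520000) = 12.713008 (opposite signs)
step 1: m = 1.800000, f(m) = 2.542000 > 0 → root in [1.080000, 1.800000]
step 2: m = 1.440000, f(m) = -0.304016 < 0 → root in [1.440000, 1.800000]
step 3: m = 1.620000, f(m) = 0.961528 > 0 → root in [1.440000, 1.620000]
Midpoint of [1.440000, 1.620000] = 1.530000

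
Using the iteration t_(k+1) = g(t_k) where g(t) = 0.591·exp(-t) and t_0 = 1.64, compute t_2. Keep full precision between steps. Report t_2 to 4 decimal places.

0.5270

t_1 = g(1.640000) = 0.114642
t_2 = g(0.114642) = 0.526986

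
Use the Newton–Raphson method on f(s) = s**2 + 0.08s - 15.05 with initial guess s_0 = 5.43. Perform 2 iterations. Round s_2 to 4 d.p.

f'(s) = 2s + 0.08
s_0 = 5.430000: f = 14.869300, f' = 10.940000 → s_1 = 5.430000 - (14.869300)/(10.940000) = 4.070832
s_1 = 4.070832: f = 1.847338, f' = 8.221664 → s_2 = 4.070832 - (1.847338)/(8.221664) = 3.846140

3.8461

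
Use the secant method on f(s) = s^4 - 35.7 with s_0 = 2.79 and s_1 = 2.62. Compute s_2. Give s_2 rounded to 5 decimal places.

2.47590

f(s_0) = 24.892213, f(s_1) = 11.419987
s_2 = 2.620000 - (11.419987)·(2.620000 - 2.790000)/(11.419987 - (24.892213)) = 2.475896; f(s_2) = 1.877665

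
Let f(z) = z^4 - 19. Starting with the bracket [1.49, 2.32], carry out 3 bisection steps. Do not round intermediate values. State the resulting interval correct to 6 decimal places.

[2.008750, 2.112500]

f(1.490000) = -14.071156, f(2.320000) = 9.970230 (opposite signs)
step 1: m = 1.905000, f(m) = -5.830178 < 0 → root in [1.905000, 2.320000]
step 2: m = 2.112500, f(m) = 0.915301 > 0 → root in [1.905000, 2.112500]
step 3: m = 2.008750, f(m) = -2.718157 < 0 → root in [2.008750, 2.112500]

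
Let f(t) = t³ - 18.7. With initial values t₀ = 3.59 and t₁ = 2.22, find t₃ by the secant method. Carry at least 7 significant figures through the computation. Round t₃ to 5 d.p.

2.67966

f(t_0) = 27.568279, f(t_1) = -7.758952
t_2 = 2.220000 - (-7.758952)·(2.220000 - 3.590000)/(-7.758952 - (27.568279)) = 2.520894; f(t_2) = -2.679947
t_3 = 2.520894 - (-2.679947)·(2.520894 - 2.220000)/(-2.679947 - (-7.758952)) = 2.679662; f(t_3) = 0.541548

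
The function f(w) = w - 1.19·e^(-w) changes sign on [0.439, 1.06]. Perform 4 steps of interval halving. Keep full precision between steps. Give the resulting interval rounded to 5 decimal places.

f(0.439000) = -0.328170, f(1.060000) = 0.647718 (opposite signs)
step 1: m = 0.749500, f(m) = 0.187103 > 0 → root in [0.439000, 0.749500]
step 2: m = 0.594250, f(m) = -0.062602 < 0 → root in [0.594250, 0.749500]
step 3: m = 0.671875, f(m) = 0.064082 > 0 → root in [0.594250, 0.671875]
step 4: m = 0.633063, f(m) = 0.001216 > 0 → root in [0.594250, 0.633063]

[0.59425, 0.63306]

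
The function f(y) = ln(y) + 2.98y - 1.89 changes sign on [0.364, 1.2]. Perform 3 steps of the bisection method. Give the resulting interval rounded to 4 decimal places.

f(0.364000) = -1.815881, f(1.200000) = 1.868322 (opposite signs)
step 1: m = 0.782000, f(m) = 0.194459 > 0 → root in [0.364000, 0.782000]
step 2: m = 0.573000, f(m) = -0.739330 < 0 → root in [0.573000, 0.782000]
step 3: m = 0.677500, f(m) = -0.260396 < 0 → root in [0.677500, 0.782000]

[0.6775, 0.7820]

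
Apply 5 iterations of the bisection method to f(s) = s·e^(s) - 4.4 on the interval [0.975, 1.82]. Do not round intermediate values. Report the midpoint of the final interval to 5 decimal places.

f(0.975000) = -1.815112, f(1.820000) = 6.832782 (opposite signs)
step 1: m = 1.397500, f(m) = 1.252992 > 0 → root in [0.975000, 1.397500]
step 2: m = 1.186250, f(m) = -0.515295 < 0 → root in [1.186250, 1.397500]
step 3: m = 1.291875, f(m) = 0.301914 > 0 → root in [1.186250, 1.291875]
step 4: m = 1.239063, f(m) = -0.122291 < 0 → root in [1.239063, 1.291875]
step 5: m = 1.265469, f(m) = 0.085775 > 0 → root in [1.239063, 1.265469]
Midpoint of [1.239063, 1.265469] = 1.252266

1.25227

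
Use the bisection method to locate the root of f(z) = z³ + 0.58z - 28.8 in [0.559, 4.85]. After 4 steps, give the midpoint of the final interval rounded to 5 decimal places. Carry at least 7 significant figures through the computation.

3.10678

f(0.559000) = -28.301103, f(4.850000) = 88.097125 (opposite signs)
step 1: m = 2.704500, f(m) = -7.449811 < 0 → root in [2.704500, 4.850000]
step 2: m = 3.777250, f(m) = 27.283163 > 0 → root in [2.704500, 3.777250]
step 3: m = 3.240875, f(m) = 7.119495 > 0 → root in [2.704500, 3.240875]
step 4: m = 2.972688, f(m) = -0.806585 < 0 → root in [2.972688, 3.240875]
Midpoint of [2.972688, 3.240875] = 3.106781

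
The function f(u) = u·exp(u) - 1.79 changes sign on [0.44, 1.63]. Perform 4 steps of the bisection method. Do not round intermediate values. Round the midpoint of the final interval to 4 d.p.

f(0.440000) = -1.106809, f(1.630000) = 6.529316 (opposite signs)
step 1: m = 1.035000, f(m) = 1.123635 > 0 → root in [0.440000, 1.035000]
step 2: m = 0.737500, f(m) = -0.248107 < 0 → root in [0.737500, 1.035000]
step 3: m = 0.886250, f(m) = 0.360056 > 0 → root in [0.737500, 0.886250]
step 4: m = 0.811875, f(m) = 0.038445 > 0 → root in [0.737500, 0.811875]
Midpoint of [0.737500, 0.811875] = 0.774687

0.7747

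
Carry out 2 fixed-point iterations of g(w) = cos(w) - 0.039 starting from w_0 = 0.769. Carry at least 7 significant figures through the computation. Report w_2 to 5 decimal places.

w_1 = g(0.769000) = 0.679606
w_2 = g(0.679606) = 0.738820

0.73882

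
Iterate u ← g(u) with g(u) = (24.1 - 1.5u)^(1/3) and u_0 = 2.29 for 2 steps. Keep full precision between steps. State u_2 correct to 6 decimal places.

u_1 = g(2.290000) = 2.744175
u_2 = g(2.744175) = 2.713682

2.713682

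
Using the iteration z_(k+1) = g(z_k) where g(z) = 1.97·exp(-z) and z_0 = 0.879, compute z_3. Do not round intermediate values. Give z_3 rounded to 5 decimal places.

0.82580

z_1 = g(0.879000) = 0.817940
z_2 = g(0.817940) = 0.869440
z_3 = g(0.869440) = 0.825797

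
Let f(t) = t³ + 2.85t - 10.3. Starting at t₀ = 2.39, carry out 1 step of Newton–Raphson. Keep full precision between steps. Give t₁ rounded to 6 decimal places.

1.881481

f'(t) = 3t² + 2.85
t_0 = 2.390000: f = 10.163419, f' = 19.986300 → t_1 = 2.390000 - (10.163419)/(19.986300) = 1.881481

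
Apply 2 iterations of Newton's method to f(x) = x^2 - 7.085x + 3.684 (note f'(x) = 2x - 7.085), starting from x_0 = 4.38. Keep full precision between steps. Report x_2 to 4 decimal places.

Newton update: x ← x − f(x)/f'(x).
x_0 = 4.380000: f = -8.163900, f' = 1.675000 → x_1 = 4.380000 - (-8.163900)/(1.675000) = 9.253970
x_1 = 9.253970: f = 23.755585, f' = 11.422940 → x_2 = 9.253970 - (23.755585)/(11.422940) = 7.174332

7.1743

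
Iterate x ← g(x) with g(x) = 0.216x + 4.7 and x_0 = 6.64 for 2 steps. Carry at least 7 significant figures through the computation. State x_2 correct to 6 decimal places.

x_1 = g(6.640000) = 6.134240
x_2 = g(6.134240) = 6.024996

6.024996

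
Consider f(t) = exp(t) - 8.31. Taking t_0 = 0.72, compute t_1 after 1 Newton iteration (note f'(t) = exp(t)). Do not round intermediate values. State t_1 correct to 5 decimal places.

Newton update: t ← t − f(t)/f'(t).
t_0 = 0.720000: f = -6.255567, f' = 2.054433 → t_1 = 0.720000 - (-6.255567)/(2.054433) = 3.764911

3.76491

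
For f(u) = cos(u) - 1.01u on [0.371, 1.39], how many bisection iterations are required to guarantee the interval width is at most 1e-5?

17

Initial width b − a = 1.39 − 0.371 = 1.019000.
After n steps the width is (b−a)/2^n; need (b−a)/2^n ≤ 1e-5.
So n ≥ log₂(1.019000/1e-5) = log₂(101900.0000) ≈ 16.6368.
Hence n = 17.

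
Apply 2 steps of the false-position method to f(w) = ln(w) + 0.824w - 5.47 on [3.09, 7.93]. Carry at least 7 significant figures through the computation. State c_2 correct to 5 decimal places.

False-position update: c = (a·f(b) − b·f(a))/(f(b) − f(a)); replace the endpoint whose sign matches f(c).
f(3.090000) = -1.795669, f(7.930000) = 3.134973
step 1: c = 4.852658, f(c) = 0.108117 > 0 → new bracket [3.090000, 4.852658]
step 2: c = 4.752556, f(c) = 0.004789 > 0 → new bracket [3.090000, 4.752556]

4.75256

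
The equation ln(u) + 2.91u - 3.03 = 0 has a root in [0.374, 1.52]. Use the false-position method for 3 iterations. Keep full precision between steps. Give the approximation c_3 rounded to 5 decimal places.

f(0.374000) = -2.925159, f(1.520000) = 1.811910
step 1: c = 1.081660, f(c) = 0.196126 > 0 → new bracket [0.374000, 1.081660]
step 2: c = 1.037194, f(c) = 0.024753 > 0 → new bracket [0.374000, 1.037194]
step 3: c = 1.031629, f(c) = 0.003179 > 0 → new bracket [0.374000, 1.031629]

1.03163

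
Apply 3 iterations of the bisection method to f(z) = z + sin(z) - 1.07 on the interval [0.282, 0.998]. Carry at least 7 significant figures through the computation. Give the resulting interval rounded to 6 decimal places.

[0.461000, 0.550500]

f(0.282000) = -0.509723, f(0.998000) = 0.768389 (opposite signs)
step 1: m = 0.640000, f(m) = 0.167195 > 0 → root in [0.282000, 0.640000]
step 2: m = 0.461000, f(m) = -0.164156 < 0 → root in [0.461000, 0.640000]
step 3: m = 0.550500, f(m) = 0.003613 > 0 → root in [0.461000, 0.550500]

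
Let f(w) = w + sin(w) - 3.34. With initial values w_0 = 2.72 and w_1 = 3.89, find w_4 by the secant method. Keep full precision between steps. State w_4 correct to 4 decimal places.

f(w_0) = -0.210786, f(w_1) = -0.130473
w_2 = 3.890000 - (-0.130473)·(3.890000 - 2.720000)/(-0.130473 - (-0.210786)) = 5.790719; f(w_2) = 1.977918
w_3 = 5.790719 - (1.977918)·(5.790719 - 3.890000)/(1.977918 - (-0.130473)) = 4.007621; f(w_3) = -0.094141
w_4 = 4.007621 - (-0.094141)·(4.007621 - 5.790719)/(-0.094141 - (1.977918)) = 4.088634; f(w_4) = -0.063057

4.0886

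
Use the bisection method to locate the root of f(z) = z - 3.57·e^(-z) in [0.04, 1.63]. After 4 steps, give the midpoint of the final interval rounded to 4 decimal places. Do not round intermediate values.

f(0.040000) = -3.390018, f(1.630000) = 0.930531 (opposite signs)
step 1: m = 0.835000, f(m) = -0.713932 < 0 → root in [0.835000, 1.630000]
step 2: m = 1.232500, f(m) = 0.191621 > 0 → root in [0.835000, 1.232500]
step 3: m = 1.033750, f(m) = -0.235994 < 0 → root in [1.033750, 1.232500]
step 4: m = 1.133125, f(m) = -0.016506 < 0 → root in [1.133125, 1.232500]
Midpoint of [1.133125, 1.232500] = 1.182812

1.1828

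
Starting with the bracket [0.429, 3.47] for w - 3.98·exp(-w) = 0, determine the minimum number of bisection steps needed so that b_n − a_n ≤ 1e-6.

22

Initial width b − a = 3.47 − 0.429 = 3.041000.
After n steps the width is (b−a)/2^n; need (b−a)/2^n ≤ 1e-6.
So n ≥ log₂(3.041000/1e-6) = log₂(3041000.0000) ≈ 21.5361.
Hence n = 22.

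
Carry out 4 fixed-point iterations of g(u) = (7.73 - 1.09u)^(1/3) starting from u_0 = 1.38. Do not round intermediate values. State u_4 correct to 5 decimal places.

1.79400

u_1 = g(1.380000) = 1.839635
u_2 = g(1.839635) = 1.788903
u_3 = g(1.788903) = 1.794644
u_4 = g(1.794644) = 1.793996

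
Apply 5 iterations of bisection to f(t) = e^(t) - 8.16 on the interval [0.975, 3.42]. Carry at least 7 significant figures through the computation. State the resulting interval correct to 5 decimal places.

f(0.975000) = -5.508833, f(3.420000) = 22.409415 (opposite signs)
step 1: m = 2.197500, f(m) = 0.842479 > 0 → root in [0.975000, 2.197500]
step 2: m = 1.586250, f(m) = -3.274606 < 0 → root in [1.586250, 2.197500]
step 3: m = 1.891875, f(m) = -1.528208 < 0 → root in [1.891875, 2.197500]
step 4: m = 2.044687, f(m) = -0.433256 < 0 → root in [2.044687, 2.197500]
step 5: m = 2.121094, f(m) = 0.180255 > 0 → root in [2.044687, 2.121094]

[2.04469, 2.12109]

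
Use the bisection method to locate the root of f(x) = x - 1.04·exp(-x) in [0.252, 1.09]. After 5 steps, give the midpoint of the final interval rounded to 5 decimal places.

f(0.252000) = -0.556335, f(1.090000) = 0.740335 (opposite signs)
step 1: m = 0.671000, f(m) = 0.139355 > 0 → root in [0.252000, 0.671000]
step 2: m = 0.461500, f(m) = -0.194051 < 0 → root in [0.461500, 0.671000]
step 3: m = 0.566250, f(m) = -0.024106 < 0 → root in [0.566250, 0.671000]
step 4: m = 0.618625, f(m) = 0.058393 > 0 → root in [0.566250, 0.618625]
step 5: m = 0.592437, f(m) = 0.017341 > 0 → root in [0.566250, 0.592437]
Midpoint of [0.566250, 0.592437] = 0.579344

0.57934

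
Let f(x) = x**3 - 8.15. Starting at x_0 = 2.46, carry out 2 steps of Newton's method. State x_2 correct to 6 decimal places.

Newton update: x ← x − f(x)/f'(x).
f'(x) = 3x**2
x_0 = 2.460000: f = 6.736936, f' = 18.154800 → x_1 = 2.460000 - (6.736936)/(18.154800) = 2.088917
x_1 = 2.088917: f = 0.965146, f' = 13.090724 → x_2 = 2.088917 - (0.965146)/(13.090724) = 2.015190

2.015190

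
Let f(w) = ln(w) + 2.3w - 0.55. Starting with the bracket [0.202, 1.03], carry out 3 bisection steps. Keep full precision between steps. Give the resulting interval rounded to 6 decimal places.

[0.512500, 0.616000]

f(0.202000) = -1.684888, f(1.030000) = 1.848559 (opposite signs)
step 1: m = 0.616000, f(m) = 0.382292 > 0 → root in [0.202000, 0.616000]
step 2: m = 0.409000, f(m) = -0.503340 < 0 → root in [0.409000, 0.616000]
step 3: m = 0.512500, f(m) = -0.039705 < 0 → root in [0.512500, 0.616000]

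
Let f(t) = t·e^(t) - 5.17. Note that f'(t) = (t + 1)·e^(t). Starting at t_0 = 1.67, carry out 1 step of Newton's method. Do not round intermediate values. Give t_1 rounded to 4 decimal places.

1.4090

Newton update: t ← t − f(t)/f'(t).
t_0 = 1.670000: f = 3.701320, f' = 14.183488 → t_1 = 1.670000 - (3.701320)/(14.183488) = 1.409040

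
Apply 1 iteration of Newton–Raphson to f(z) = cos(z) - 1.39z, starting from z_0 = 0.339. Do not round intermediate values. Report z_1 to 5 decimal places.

0.61294

f'(z) = -sin(z) - 1.39
z_0 = 0.339000: f = 0.471878, f' = -1.722544 → z_1 = 0.339000 - (0.471878)/(-1.722544) = 0.612942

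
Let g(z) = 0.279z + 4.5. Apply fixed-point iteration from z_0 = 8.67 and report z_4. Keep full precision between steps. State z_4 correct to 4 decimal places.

6.2560

z_1 = g(8.670000) = 6.918930
z_2 = g(6.918930) = 6.430381
z_3 = g(6.430381) = 6.294076
z_4 = g(6.294076) = 6.256047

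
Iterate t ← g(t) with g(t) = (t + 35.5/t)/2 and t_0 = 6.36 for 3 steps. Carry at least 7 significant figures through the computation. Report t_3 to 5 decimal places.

t_1 = g(6.360000) = 5.970881
t_2 = g(5.970881) = 5.958201
t_3 = g(5.958201) = 5.958188

5.95819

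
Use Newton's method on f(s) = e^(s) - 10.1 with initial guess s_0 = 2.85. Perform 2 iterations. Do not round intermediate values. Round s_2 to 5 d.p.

2.31965

f'(s) = e^(s)
s_0 = 2.850000: f = 7.187782, f' = 17.287782 → s_1 = 2.850000 - (7.187782)/(17.287782) = 2.434228
s_1 = 2.434228: f = 1.307005, f' = 11.407005 → s_2 = 2.434228 - (1.307005)/(11.407005) = 2.319648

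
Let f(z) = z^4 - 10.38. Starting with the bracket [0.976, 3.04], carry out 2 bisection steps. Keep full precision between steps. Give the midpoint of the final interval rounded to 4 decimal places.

f(0.976000) = -9.472599, f(3.040000) = 75.027171 (opposite signs)
step 1: m = 2.008000, f(m) = 5.877540 > 0 → root in [0.976000, 2.008000]
step 2: m = 1.492000, f(m) = -5.424639 < 0 → root in [1.492000, 2.008000]
Midpoint of [1.492000, 2.008000] = 1.750000

1.7500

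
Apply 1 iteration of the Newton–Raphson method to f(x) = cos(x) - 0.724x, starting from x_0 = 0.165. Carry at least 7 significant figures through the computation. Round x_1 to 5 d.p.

1.14103

Newton update: x ← x − f(x)/f'(x).
f'(x) = -sin(x) - 0.724
x_0 = 0.165000: f = 0.866958, f' = -0.888252 → x_1 = 0.165000 - (0.866958)/(-0.888252) = 1.141027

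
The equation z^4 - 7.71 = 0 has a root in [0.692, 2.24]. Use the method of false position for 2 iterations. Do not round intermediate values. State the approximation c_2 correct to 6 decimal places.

f(0.692000) = -7.480689, f(2.240000) = 17.466310
step 1: c = 1.156188, f(c) = -5.923042 < 0 → new bracket [1.156188, 2.240000]
step 2: c = 1.430649, f(c) = -3.520785 < 0 → new bracket [1.430649, 2.240000]

1.430649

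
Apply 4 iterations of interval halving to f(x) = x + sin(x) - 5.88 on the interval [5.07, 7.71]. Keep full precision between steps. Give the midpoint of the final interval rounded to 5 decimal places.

6.14250

f(5.070000) = -1.746736, f(7.710000) = 2.819653 (opposite signs)
step 1: m = 6.390000, f(m) = 0.616612 > 0 → root in [5.070000, 6.390000]
step 2: m = 5.730000, f(m) = -0.675400 < 0 → root in [5.730000, 6.390000]
step 3: m = 6.060000, f(m) = -0.041337 < 0 → root in [6.060000, 6.390000]
step 4: m = 6.225000, f(m) = 0.286848 > 0 → root in [6.060000, 6.225000]
Midpoint of [6.060000, 6.225000] = 6.142500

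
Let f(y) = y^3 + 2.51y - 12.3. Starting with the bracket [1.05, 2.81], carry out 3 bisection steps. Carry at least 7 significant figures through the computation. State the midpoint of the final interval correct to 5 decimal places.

2.04000

f(1.050000) = -8.506875, f(2.810000) = 16.941141 (opposite signs)
step 1: m = 1.930000, f(m) = -0.266643 < 0 → root in [1.930000, 2.810000]
step 2: m = 2.370000, f(m) = 6.960753 > 0 → root in [1.930000, 2.370000]
step 3: m = 2.150000, f(m) = 3.034875 > 0 → root in [1.930000, 2.150000]
Midpoint of [1.930000, 2.150000] = 2.040000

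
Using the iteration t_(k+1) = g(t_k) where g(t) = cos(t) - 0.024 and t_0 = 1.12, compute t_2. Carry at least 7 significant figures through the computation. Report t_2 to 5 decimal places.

0.89245

t_1 = g(1.120000) = 0.411682
t_2 = g(0.411682) = 0.892449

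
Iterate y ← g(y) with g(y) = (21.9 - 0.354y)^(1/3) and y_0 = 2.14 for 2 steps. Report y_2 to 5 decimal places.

2.75547

y_1 = g(2.140000) = 2.765148
y_2 = g(2.765148) = 2.755466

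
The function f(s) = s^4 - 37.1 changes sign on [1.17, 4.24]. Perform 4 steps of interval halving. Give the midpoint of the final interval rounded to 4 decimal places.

f(1.170000) = -35.226113, f(4.240000) = 286.094102 (opposite signs)
step 1: m = 2.705000, f(m) = 16.438855 > 0 → root in [1.170000, 2.705000]
step 2: m = 1.937500, f(m) = -23.008188 < 0 → root in [1.937500, 2.705000]
step 3: m = 2.321250, f(m) = -8.067284 < 0 → root in [2.321250, 2.705000]
step 4: m = 2.513125, f(m) = 2.789295 > 0 → root in [2.321250, 2.513125]
Midpoint of [2.321250, 2.513125] = 2.417187

2.4172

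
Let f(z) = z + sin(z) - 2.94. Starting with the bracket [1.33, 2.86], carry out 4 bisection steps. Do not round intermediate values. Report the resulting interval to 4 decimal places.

[1.9994, 2.0950]

f(1.330000) = -0.638852, f(2.860000) = 0.197886 (opposite signs)
step 1: m = 2.095000, f(m) = 0.020723 > 0 → root in [1.330000, 2.095000]
step 2: m = 1.712500, f(m) = -0.237523 < 0 → root in [1.712500, 2.095000]
step 3: m = 1.903750, f(m) = -0.091169 < 0 → root in [1.903750, 2.095000]
step 4: m = 1.999375, f(m) = -0.031068 < 0 → root in [1.999375, 2.095000]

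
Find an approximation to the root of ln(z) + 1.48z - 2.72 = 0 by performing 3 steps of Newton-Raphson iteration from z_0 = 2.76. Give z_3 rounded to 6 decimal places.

f'(z) = 1/z + 1.48
z_0 = 2.760000: f = 2.380031, f' = 1.842319 → z_1 = 2.760000 - (2.380031)/(1.842319) = 1.468133
z_1 = 1.468133: f = -0.163171, f' = 2.161137 → z_2 = 1.468133 - (-0.163171)/(2.161137) = 1.543636
z_2 = 1.543636: f = -0.001279, f' = 2.127821 → z_3 = 1.543636 - (-0.001279)/(2.127821) = 1.544237

1.544237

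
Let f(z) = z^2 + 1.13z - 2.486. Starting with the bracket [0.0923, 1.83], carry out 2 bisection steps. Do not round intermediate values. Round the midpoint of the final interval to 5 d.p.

1.17836

f(0.092300) = -2.373182, f(1.830000) = 2.930800 (opposite signs)
step 1: m = 0.961150, f(m) = -0.476091 < 0 → root in [0.961150, 1.830000]
step 2: m = 1.395575, f(m) = 1.038629 > 0 → root in [0.961150, 1.395575]
Midpoint of [0.961150, 1.395575] = 1.178362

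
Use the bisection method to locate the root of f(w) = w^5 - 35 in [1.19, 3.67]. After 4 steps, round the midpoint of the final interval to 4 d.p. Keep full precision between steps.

2.0425

f(1.190000) = -32.613646, f(3.670000) = 630.779351 (opposite signs)
step 1: m = 2.430000, f(m) = 49.728861 > 0 → root in [1.190000, 2.430000]
step 2: m = 1.810000, f(m) = -15.573576 < 0 → root in [1.810000, 2.430000]
step 3: m = 2.120000, f(m) = 7.823218 > 0 → root in [1.810000, 2.120000]
step 4: m = 1.965000, f(m) = -5.703700 < 0 → root in [1.965000, 2.120000]
Midpoint of [1.965000, 2.120000] = 2.042500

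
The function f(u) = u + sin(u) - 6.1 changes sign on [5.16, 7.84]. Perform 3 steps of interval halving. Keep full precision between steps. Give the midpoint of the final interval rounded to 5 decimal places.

f(5.160000) = -1.841484, f(7.840000) = 2.739902 (opposite signs)
step 1: m = 6.500000, f(m) = 0.615120 > 0 → root in [5.160000, 6.500000]
step 2: m = 5.830000, f(m) = -0.707832 < 0 → root in [5.830000, 6.500000]
step 3: m = 6.165000, f(m) = -0.052910 < 0 → root in [6.165000, 6.500000]
Midpoint of [6.165000, 6.500000] = 6.332500

6.33250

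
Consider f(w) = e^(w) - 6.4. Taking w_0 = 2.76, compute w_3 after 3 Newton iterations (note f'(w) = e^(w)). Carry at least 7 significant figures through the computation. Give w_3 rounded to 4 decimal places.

1.8572

Newton update: w ← w − f(w)/f'(w).
w_0 = 2.760000: f = 9.399843, f' = 15.799843 → w_1 = 2.760000 - (9.399843)/(15.799843) = 2.165067
w_1 = 2.165067: f = 2.315189, f' = 8.715189 → w_2 = 2.165067 - (2.315189)/(8.715189) = 1.899417
w_2 = 1.899417: f = 0.282001, f' = 6.682001 → w_3 = 1.899417 - (0.282001)/(6.682001) = 1.857214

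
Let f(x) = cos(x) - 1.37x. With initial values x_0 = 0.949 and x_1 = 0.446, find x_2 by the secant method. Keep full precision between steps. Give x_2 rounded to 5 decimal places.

f(x_0) = -0.717634, f(x_1) = 0.291160
x_2 = 0.446000 - (0.291160)·(0.446000 - 0.949000)/(0.291160 - (-0.717634)) = 0.591177; f(x_2) = 0.020373

0.59118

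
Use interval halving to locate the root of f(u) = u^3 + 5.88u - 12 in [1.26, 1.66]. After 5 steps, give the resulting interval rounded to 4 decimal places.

f(1.260000) = -2.590824, f(1.660000) = 2.335096 (opposite signs)
step 1: m = 1.460000, f(m) = -0.303064 < 0 → root in [1.460000, 1.660000]
step 2: m = 1.560000, f(m) = 0.969216 > 0 → root in [1.460000, 1.560000]
step 3: m = 1.510000, f(m) = 0.321751 > 0 → root in [1.460000, 1.510000]
step 4: m = 1.485000, f(m) = 0.006559 > 0 → root in [1.460000, 1.485000]
step 5: m = 1.472500, f(m) = -0.148943 < 0 → root in [1.472500, 1.485000]

[1.4725, 1.4850]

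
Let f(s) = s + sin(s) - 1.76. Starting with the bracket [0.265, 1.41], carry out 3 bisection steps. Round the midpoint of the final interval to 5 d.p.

f(0.265000) = -1.233091, f(1.410000) = 0.637100 (opposite signs)
step 1: m = 0.837500, f(m) = -0.179528 < 0 → root in [0.837500, 1.410000]
step 2: m = 1.123750, f(m) = 0.265478 > 0 → root in [0.837500, 1.123750]
step 3: m = 0.980625, f(m) = 0.051470 > 0 → root in [0.837500, 0.980625]
Midpoint of [0.837500, 0.980625] = 0.909062

0.90906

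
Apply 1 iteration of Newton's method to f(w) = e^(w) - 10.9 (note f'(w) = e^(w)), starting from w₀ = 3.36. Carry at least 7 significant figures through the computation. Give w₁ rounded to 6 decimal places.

Newton update: w ← w − f(w)/f'(w).
w_0 = 3.360000: f = 17.889191, f' = 28.789191 → w_1 = 3.360000 - (17.889191)/(28.789191) = 2.738614

2.738614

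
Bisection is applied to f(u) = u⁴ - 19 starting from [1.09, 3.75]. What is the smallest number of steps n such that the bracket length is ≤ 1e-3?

Initial width b − a = 3.75 − 1.09 = 2.660000.
After n steps the width is (b−a)/2^n; need (b−a)/2^n ≤ 1e-3.
So n ≥ log₂(2.660000/1e-3) = log₂(2660.0000) ≈ 11.3772.
Hence n = 12.

12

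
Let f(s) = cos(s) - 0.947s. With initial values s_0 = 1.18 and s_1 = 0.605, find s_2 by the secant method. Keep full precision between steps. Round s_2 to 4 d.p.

f(s_0) = -0.736535, f(s_1) = 0.249567
s_2 = 0.605000 - (0.249567)·(0.605000 - 1.180000)/(0.249567 - (-0.736535)) = 0.750524; f(s_2) = 0.020586

0.7505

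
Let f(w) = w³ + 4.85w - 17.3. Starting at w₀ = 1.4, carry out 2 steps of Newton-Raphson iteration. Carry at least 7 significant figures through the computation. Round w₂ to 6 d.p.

f'(w) = 3w² + 4.85
w_0 = 1.400000: f = -7.766000, f' = 10.730000 → w_1 = 1.400000 - (-7.766000)/(10.730000) = 2.123765
w_1 = 2.123765: f = 2.579245, f' = 18.381135 → w_2 = 2.123765 - (2.579245)/(18.381135) = 1.983445

1.983445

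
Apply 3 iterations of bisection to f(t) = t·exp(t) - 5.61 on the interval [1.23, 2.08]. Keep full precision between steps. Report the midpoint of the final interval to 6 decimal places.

1.389375

f(1.230000) = -1.401888, f(2.080000) = 11.039295 (opposite signs)
step 1: m = 1.655000, f(m) = 3.050747 > 0 → root in [1.230000, 1.655000]
step 2: m = 1.442500, f(m) = 0.493594 > 0 → root in [1.230000, 1.442500]
step 3: m = 1.336250, f(m) = -0.525904 < 0 → root in [1.336250, 1.442500]
Midpoint of [1.336250, 1.442500] = 1.389375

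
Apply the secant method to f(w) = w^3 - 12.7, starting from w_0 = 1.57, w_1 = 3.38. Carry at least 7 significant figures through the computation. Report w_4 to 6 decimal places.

2.349230

f(w_0) = -8.830107, f(w_1) = 25.914472
w_2 = 3.380000 - (25.914472)·(3.380000 - 1.570000)/(25.914472 - (-8.830107)) = 2.030000; f(w_2) = -4.334578
w_3 = 2.030000 - (-4.334578)·(2.030000 - 3.380000)/(-4.334578 - (25.914472)) = 2.223450; f(w_3) = -1.707868
w_4 = 2.223450 - (-1.707868)·(2.223450 - 2.030000)/(-1.707868 - (-4.334578)) = 2.349230; f(w_4) = 0.265115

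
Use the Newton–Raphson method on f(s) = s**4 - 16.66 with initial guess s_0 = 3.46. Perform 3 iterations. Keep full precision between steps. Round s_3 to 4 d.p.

2.0491

f'(s) = 4s**3
s_0 = 3.460000: f = 126.659207, f' = 165.686944 → s_1 = 3.460000 - (126.659207)/(165.686944) = 2.695551
s_1 = 2.695551: f = 36.134692, f' = 78.343449 → s_2 = 2.695551 - (36.134692)/(78.343449) = 2.234317
s_2 = 2.234317: f = 8.261772, f' = 44.616365 → s_3 = 2.234317 - (8.261772)/(44.616365) = 2.049143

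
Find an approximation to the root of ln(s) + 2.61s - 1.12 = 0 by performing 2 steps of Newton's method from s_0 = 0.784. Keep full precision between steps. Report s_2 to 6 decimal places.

0.615217

f'(s) = 1/s + 2.61
s_0 = 0.784000: f = 0.682894, f' = 3.885510 → s_1 = 0.784000 - (0.682894)/(3.885510) = 0.608246
s_1 = 0.608246: f = -0.029654, f' = 4.254071 → s_2 = 0.608246 - (-0.029654)/(4.254071) = 0.615217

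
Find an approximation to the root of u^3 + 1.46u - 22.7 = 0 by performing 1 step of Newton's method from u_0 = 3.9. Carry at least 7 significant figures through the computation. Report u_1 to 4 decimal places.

3.0014

f'(u) = 3u^2 + 1.46
u_0 = 3.900000: f = 42.313000, f' = 47.090000 → u_1 = 3.900000 - (42.313000)/(47.090000) = 3.001444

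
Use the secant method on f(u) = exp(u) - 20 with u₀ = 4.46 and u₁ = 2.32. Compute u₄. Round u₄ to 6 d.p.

f(u_0) = 66.487509, f(u_1) = -9.824326
u_2 = 2.320000 - (-9.824326)·(2.320000 - 4.460000)/(-9.824326 - (66.487509)) = 2.595502; f(u_2) = -6.596687
u_3 = 2.595502 - (-6.596687)·(2.595502 - 2.320000)/(-6.596687 - (-9.824326)) = 3.158576; f(u_3) = 3.537057
u_4 = 3.158576 - (3.537057)·(3.158576 - 2.595502)/(3.537057 - (-6.596687)) = 2.962042; f(u_4) = -0.662580

2.962042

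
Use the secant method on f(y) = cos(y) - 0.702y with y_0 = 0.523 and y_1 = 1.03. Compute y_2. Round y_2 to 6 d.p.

f(y_0) = 0.499179, f(y_1) = -0.208241
y_2 = 1.030000 - (-0.208241)·(1.030000 - 0.523000)/(-0.208241 - (0.499179)) = 0.880756; f(y_2) = 0.018278

0.880756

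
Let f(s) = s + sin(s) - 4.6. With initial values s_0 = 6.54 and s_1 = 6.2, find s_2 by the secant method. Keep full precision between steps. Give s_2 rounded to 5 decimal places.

f(s_0) = 2.194001, f(s_1) = 1.516911
s_2 = 6.200000 - (1.516911)·(6.200000 - 6.540000)/(1.516911 - (2.194001)) = 5.438285; f(s_2) = 0.090381

5.43829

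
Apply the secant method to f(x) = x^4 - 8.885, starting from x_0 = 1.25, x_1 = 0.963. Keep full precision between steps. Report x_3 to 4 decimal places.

1.3129

Secant update: x_(k+1) = x_k − f(x_k)·(x_k − x_(k-1))/(f(x_k) − f(x_(k-1))).
f(x_0) = -6.443594, f(x_1) = -8.024987
x_2 = 0.963000 - (-8.024987)·(0.963000 - 1.250000)/(-8.024987 - (-6.443594)) = 2.419419; f(x_2) = 25.379510
x_3 = 2.419419 - (25.379510)·(2.419419 - 0.963000)/(25.379510 - (-8.024987)) = 1.312885; f(x_3) = -5.913969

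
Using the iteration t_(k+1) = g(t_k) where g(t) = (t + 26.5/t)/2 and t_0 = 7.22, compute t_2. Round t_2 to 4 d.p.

5.1559

t_1 = g(7.220000) = 5.445180
t_2 = g(5.445180) = 5.155935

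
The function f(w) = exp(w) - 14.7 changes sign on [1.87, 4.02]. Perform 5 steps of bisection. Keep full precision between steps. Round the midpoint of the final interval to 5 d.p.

f(1.870000) = -8.211704, f(4.020000) = 41.001106 (opposite signs)
step 1: m = 2.945000, f(m) = 4.310662 > 0 → root in [1.870000, 2.945000]
step 2: m = 2.407500, f(m) = -3.593839 < 0 → root in [2.407500, 2.945000]
step 3: m = 2.676250, f(m) = -0.169498 < 0 → root in [2.676250, 2.945000]
step 4: m = 2.810625, f(m) = 1.920303 > 0 → root in [2.676250, 2.810625]
step 5: m = 2.743437, f(m) = 0.840313 > 0 → root in [2.676250, 2.743437]
Midpoint of [2.676250, 2.743437] = 2.709844

2.70984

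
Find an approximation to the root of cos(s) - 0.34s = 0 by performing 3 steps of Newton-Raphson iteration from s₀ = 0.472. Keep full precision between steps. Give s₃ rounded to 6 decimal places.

f'(s) = -sin(s) - 0.34
s_0 = 0.472000: f = 0.730181, f' = -0.794669 → s_1 = 0.472000 - (0.730181)/(-0.794669) = 1.390849
s_1 = 1.390849: f = -0.293912, f' = -1.323853 → s_2 = 1.390849 - (-0.293912)/(-1.323853) = 1.168837
s_2 = 1.168837: f = -0.006183, f' = -1.260296 → s_3 = 1.168837 - (-0.006183)/(-1.260296) = 1.163932

1.163932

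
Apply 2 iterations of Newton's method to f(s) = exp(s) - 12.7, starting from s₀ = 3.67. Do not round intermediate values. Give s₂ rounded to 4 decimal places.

f'(s) = exp(s)
s_0 = 3.670000: f = 26.551906, f' = 39.251906 → s_1 = 3.670000 - (26.551906)/(39.251906) = 2.993551
s_1 = 2.993551: f = 7.256425, f' = 19.956425 → s_2 = 2.993551 - (7.256425)/(19.956425) = 2.629938

2.6299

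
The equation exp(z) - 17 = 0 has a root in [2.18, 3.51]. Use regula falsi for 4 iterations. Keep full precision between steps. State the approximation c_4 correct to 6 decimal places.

False-position update: c = (a·f(b) − b·f(a))/(f(b) − f(a)); replace the endpoint whose sign matches f(c).
f(2.180000) = -8.153694, f(3.510000) = 16.448268
step 1: c = 2.620795, f(c) = -3.253357 < 0 → new bracket [2.620795, 3.510000]
step 2: c = 2.767630, f(c) = -1.079137 < 0 → new bracket [2.767630, 3.510000]
step 3: c = 2.813337, f(c) = -0.334562 < 0 → new bracket [2.813337, 3.510000]
step 4: c = 2.827225, f(c) = -0.101501 < 0 → new bracket [2.827225, 3.510000]

2.827225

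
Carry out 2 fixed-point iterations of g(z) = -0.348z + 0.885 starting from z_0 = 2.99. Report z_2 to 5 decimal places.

z_1 = g(2.990000) = -0.155520
z_2 = g(-0.155520) = 0.939121

0.93912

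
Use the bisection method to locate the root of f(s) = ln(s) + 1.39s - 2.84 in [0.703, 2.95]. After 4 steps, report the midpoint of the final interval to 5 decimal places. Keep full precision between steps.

1.61584

f(0.703000) = -2.215228, f(2.950000) = 2.342305 (opposite signs)
step 1: m = 1.826500, f(m) = 0.301237 > 0 → root in [0.703000, 1.826500]
step 2: m = 1.264750, f(m) = -0.847123 < 0 → root in [1.264750, 1.826500]
step 3: m = 1.545625, f(m) = -0.256153 < 0 → root in [1.545625, 1.826500]
step 4: m = 1.686063, f(m) = 0.026023 > 0 → root in [1.545625, 1.686063]
Midpoint of [1.545625, 1.686063] = 1.615844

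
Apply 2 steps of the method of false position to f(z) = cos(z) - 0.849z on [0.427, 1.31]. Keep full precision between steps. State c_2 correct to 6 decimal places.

f(0.427000) = 0.547689, f(1.310000) = -0.854340
step 1: c = 0.771935, f(c) = 0.061189 > 0 → new bracket [0.771935, 1.310000]
step 2: c = 0.807897, f(c) = 0.005116 > 0 → new bracket [0.807897, 1.310000]

0.807897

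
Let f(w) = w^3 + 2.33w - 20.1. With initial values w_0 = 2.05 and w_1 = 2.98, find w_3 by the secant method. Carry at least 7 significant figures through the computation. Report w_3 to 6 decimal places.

2.421490

f(w_0) = -6.708375, f(w_1) = 13.306992
w_2 = 2.980000 - (13.306992)·(2.980000 - 2.050000)/(13.306992 - (-6.708375)) = 2.361700; f(w_2) = -1.424559
w_3 = 2.361700 - (-1.424559)·(2.361700 - 2.980000)/(-1.424559 - (13.306992)) = 2.421490; f(w_3) = -0.259240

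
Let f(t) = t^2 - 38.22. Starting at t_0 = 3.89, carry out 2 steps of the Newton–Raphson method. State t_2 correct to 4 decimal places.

f'(t) = 2t
t_0 = 3.890000: f = -23.087900, f' = 7.780000 → t_1 = 3.890000 - (-23.087900)/(7.780000) = 6.857596
t_1 = 6.857596: f = 8.806628, f' = 13.715193 → t_2 = 6.857596 - (8.806628)/(13.715193) = 6.215489

6.2155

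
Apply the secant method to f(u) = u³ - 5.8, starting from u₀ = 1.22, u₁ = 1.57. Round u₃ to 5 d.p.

1.78323

f(u_0) = -3.984152, f(u_1) = -1.930107
u_2 = 1.570000 - (-1.930107)·(1.570000 - 1.220000)/(-1.930107 - (-3.984152)) = 1.898882; f(u_2) = 1.046894
u_3 = 1.898882 - (1.046894)·(1.898882 - 1.570000)/(1.046894 - (-1.930107)) = 1.783227; f(u_3) = -0.129521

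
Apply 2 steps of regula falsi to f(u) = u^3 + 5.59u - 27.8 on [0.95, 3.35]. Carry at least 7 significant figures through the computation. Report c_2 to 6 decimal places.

2.309192

f(0.950000) = -21.632125, f(3.350000) = 28.521875
step 1: c = 1.985154, f(c) = -8.879827 < 0 → new bracket [1.985154, 3.350000]
step 2: c = 2.309192, f(c) = -2.578147 < 0 → new bracket [2.309192, 3.350000]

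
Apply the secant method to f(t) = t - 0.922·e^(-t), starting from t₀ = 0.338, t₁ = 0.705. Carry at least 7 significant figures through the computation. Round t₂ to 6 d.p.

0.544118

f(t_0) = -0.319566, f(t_1) = 0.249432
t_2 = 0.705000 - (0.249432)·(0.705000 - 0.338000)/(0.249432 - (-0.319566)) = 0.544118; f(t_2) = 0.009032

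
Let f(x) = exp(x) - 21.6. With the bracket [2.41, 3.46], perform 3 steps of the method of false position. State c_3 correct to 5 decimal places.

False-position update: c = (a·f(b) − b·f(a))/(f(b) − f(a)); replace the endpoint whose sign matches f(c).
f(2.410000) = -10.466039, f(3.460000) = 10.216977
step 1: c = 2.941322, f(c) = -2.659131 < 0 → new bracket [2.941322, 3.460000]
step 2: c = 3.048438, f(c) = -0.517620 < 0 → new bracket [3.048438, 3.460000]
step 3: c = 3.068283, f(c) = -0.095051 < 0 → new bracket [3.068283, 3.460000]

3.06828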